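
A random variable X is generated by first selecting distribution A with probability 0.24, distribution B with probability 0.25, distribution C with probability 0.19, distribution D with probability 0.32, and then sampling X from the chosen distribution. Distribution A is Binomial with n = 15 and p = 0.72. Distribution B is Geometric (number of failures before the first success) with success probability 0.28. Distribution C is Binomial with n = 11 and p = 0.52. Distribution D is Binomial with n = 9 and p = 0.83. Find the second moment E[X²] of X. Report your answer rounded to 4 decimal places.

57.6692

For each component E[X²] = Var + (mean)², giving A: 119.664; B: 15.7959; C: 35.464; D: 57.0708.
Overall E[X²] = 0.24·119.664 + 0.25·15.7959 + 0.19·35.464 + 0.32·57.0708 = 57.6692.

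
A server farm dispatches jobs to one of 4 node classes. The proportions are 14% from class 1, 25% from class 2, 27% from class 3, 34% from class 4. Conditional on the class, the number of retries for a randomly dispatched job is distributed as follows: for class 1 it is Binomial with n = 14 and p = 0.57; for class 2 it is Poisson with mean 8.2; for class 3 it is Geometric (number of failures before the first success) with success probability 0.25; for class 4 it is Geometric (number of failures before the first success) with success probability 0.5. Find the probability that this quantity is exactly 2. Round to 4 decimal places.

Conditional on each class, P(X = 2): 1: 0.00118144; 2: 0.00923385; 3: 0.140625; 4: 0.125.
By total probability, P(X = 2) = 0.14·0.00118144 + 0.25·0.00923385 + 0.27·0.140625 + 0.34·0.125 = 0.0829426.

0.0829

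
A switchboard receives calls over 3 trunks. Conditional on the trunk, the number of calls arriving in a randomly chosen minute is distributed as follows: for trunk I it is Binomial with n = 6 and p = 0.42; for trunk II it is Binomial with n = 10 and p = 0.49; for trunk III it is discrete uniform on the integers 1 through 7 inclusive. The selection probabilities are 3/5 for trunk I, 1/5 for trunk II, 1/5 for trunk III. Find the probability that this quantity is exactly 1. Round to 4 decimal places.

Conditional on each trunk, P(X = 1): I: 0.165402; II: 0.0114374; III: 0.142857.
By total probability, P(X = 1) = 0.6·0.165402 + 0.2·0.0114374 + 0.2·0.142857 = 0.1301.

0.1301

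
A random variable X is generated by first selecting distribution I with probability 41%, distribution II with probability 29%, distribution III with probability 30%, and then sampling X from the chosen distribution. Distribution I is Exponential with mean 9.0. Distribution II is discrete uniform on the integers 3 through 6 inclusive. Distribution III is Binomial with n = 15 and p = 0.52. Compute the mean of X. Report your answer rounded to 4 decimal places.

7.3350

Component means — I: 9; II: 4.5; III: 7.8.
E[X] = 0.41·9 + 0.29·4.5 + 0.3·7.8 = 7.335.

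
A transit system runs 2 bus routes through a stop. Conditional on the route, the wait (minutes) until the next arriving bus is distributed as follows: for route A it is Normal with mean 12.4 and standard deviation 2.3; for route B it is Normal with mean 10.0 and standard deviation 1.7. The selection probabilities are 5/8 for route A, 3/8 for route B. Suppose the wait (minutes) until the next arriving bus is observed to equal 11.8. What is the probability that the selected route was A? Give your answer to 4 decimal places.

Likelihoods f(11.8 | ·): A: 0.16765; B: 0.133973.
Posterior ∝ prior × likelihood. Numerator for A: 0.625·0.16765 = 0.104782.
Normalizing constant: 0.625·0.16765 + 0.375·0.133973 = 0.155021.
P(A | observation) = 0.104782 / 0.155021 = 0.675917.

0.6759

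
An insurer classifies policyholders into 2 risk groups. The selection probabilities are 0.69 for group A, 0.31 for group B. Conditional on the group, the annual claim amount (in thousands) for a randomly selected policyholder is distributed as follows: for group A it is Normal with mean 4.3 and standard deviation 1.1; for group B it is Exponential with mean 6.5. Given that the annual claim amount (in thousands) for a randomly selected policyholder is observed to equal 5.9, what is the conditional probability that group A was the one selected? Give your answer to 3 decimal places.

0.819

Likelihoods f(5.9 | ·): A: 0.125921; B: 0.0620699.
Posterior ∝ prior × likelihood. Numerator for A: 0.69·0.125921 = 0.0868855.
Normalizing constant: 0.69·0.125921 + 0.31·0.0620699 = 0.106127.
P(A | observation) = 0.0868855 / 0.106127 = 0.818692.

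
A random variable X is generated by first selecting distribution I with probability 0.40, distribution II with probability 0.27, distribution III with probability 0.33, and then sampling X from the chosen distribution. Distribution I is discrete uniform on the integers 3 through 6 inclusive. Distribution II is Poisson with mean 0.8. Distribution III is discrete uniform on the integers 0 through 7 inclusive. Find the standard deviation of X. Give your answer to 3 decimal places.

Per component, I: μ=4.5, E[X²]=21.5; II: μ=0.8, E[X²]=1.44; III: μ=3.5, E[X²]=17.5.
E[X] = 0.4·4.5 + 0.27·0.8 + 0.33·3.5 = 3.171.
E[X²] = 0.4·21.5 + 0.27·1.44 + 0.33·17.5 = 14.7638.
Var(X) = E[X²] − (E[X])² = 14.7638 − 10.0552 = 4.70856.
SD(X) = √4.70856 = 2.16992.

2.170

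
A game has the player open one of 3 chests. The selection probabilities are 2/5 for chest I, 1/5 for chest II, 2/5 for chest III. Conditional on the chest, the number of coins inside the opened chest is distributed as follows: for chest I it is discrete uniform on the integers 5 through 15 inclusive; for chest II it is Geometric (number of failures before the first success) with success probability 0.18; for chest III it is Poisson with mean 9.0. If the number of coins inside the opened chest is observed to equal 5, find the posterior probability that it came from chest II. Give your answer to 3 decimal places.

0.180

Likelihoods P(X=5 | ·): I: 0.0909091; II: 0.0667332; III: 0.0607269.
Posterior ∝ prior × likelihood. Numerator for II: 0.2·0.0667332 = 0.0133466.
Normalizing constant: 0.4·0.0909091 + 0.2·0.0667332 + 0.4·0.0607269 = 0.074001.
P(II | observation) = 0.0133466 / 0.074001 = 0.180357.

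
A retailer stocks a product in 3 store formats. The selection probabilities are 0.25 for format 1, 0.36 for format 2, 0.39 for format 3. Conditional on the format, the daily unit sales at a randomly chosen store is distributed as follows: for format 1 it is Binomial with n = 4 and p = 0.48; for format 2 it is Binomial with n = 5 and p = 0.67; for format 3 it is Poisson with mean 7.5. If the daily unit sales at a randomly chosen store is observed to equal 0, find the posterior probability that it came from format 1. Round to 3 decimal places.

0.918

Likelihoods P(X=0 | ·): 1: 0.0731162; 2: 0.00391354; 3: 0.000553084.
Posterior ∝ prior × likelihood. Numerator for 1: 0.25·0.0731162 = 0.018279.
Normalizing constant: 0.25·0.0731162 + 0.36·0.00391354 + 0.39·0.000553084 = 0.0199036.
P(1 | observation) = 0.018279 / 0.0199036 = 0.918378.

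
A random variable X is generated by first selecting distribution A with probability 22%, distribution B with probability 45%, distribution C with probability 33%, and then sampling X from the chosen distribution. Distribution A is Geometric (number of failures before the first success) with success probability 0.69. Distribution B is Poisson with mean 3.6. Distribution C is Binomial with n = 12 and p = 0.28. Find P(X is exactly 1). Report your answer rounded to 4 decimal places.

0.1212

Conditional on each component, P(X = 1): A: 0.2139; B: 0.0983654; C: 0.0905726.
By total probability, P(X = 1) = 0.22·0.2139 + 0.45·0.0983654 + 0.33·0.0905726 = 0.121211.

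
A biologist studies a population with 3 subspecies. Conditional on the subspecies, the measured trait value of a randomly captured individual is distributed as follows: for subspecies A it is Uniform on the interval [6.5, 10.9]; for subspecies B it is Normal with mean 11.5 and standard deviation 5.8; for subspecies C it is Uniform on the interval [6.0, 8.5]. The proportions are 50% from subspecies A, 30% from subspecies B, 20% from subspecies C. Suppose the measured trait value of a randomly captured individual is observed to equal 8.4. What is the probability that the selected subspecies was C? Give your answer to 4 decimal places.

0.3782

Likelihoods f(8.4 | ·): A: 0.227273; B: 0.0596279; C: 0.4.
Posterior ∝ prior × likelihood. Numerator for C: 0.2·0.4 = 0.08.
Normalizing constant: 0.5·0.227273 + 0.3·0.0596279 + 0.2·0.4 = 0.211525.
P(C | observation) = 0.08 / 0.211525 = 0.378206.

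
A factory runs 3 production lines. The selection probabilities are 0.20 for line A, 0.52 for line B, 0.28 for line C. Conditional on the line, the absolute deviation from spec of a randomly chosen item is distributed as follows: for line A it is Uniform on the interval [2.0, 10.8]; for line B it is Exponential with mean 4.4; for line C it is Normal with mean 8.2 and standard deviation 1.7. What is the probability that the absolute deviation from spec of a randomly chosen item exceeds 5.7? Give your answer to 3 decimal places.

0.518

Conditional on each line, P(X > 5.7): A: 0.579545; B: 0.273773; C: 0.929299.
By total probability, P(X > 5.7) = 0.2·0.579545 + 0.52·0.273773 + 0.28·0.929299 = 0.518475.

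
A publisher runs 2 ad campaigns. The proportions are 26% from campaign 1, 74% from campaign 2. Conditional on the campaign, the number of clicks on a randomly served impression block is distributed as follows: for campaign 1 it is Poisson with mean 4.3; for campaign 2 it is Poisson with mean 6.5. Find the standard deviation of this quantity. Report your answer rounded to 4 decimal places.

Per component, 1: μ=4.3, E[X²]=22.79; 2: μ=6.5, E[X²]=48.75.
E[X] = 0.26·4.3 + 0.74·6.5 = 5.928.
E[X²] = 0.26·22.79 + 0.74·48.75 = 42.0004.
Var(X) = E[X²] − (E[X])² = 42.0004 − 35.1412 = 6.85922.
SD(X) = √6.85922 = 2.61901.

2.6190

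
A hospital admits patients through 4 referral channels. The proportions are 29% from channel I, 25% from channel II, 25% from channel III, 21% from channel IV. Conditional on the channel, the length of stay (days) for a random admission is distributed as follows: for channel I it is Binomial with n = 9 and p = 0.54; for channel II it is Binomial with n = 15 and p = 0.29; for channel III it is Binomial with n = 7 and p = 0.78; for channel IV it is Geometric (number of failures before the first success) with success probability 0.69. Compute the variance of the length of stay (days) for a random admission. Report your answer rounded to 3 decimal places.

Per component, I: μ=4.86, E[X²]=25.8552; II: μ=4.35, E[X²]=22.011; III: μ=5.46, E[X²]=31.0128; IV: μ=0.449275, E[X²]=0.852972.
E[X] = 0.29·4.86 + 0.25·4.35 + 0.25·5.46 + 0.21·0.449275 = 3.95625.
E[X²] = 0.29·25.8552 + 0.25·22.011 + 0.25·31.0128 + 0.21·0.852972 = 20.9331.
Var(X) = E[X²] − (E[X])² = 20.9331 − 15.6519 = 5.28119.

5.281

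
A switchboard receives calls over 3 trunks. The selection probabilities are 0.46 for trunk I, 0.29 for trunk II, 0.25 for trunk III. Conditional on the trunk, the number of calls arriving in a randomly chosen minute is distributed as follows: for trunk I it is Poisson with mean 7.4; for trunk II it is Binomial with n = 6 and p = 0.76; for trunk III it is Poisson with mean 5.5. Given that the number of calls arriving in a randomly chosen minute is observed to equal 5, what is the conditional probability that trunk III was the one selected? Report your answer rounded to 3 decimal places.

Likelihoods P(X=5 | ·): I: 0.113031; II: 0.365116; III: 0.171401.
Posterior ∝ prior × likelihood. Numerator for III: 0.25·0.171401 = 0.0428502.
Normalizing constant: 0.46·0.113031 + 0.29·0.365116 + 0.25·0.171401 = 0.200728.
P(III | observation) = 0.0428502 / 0.200728 = 0.213474.

0.213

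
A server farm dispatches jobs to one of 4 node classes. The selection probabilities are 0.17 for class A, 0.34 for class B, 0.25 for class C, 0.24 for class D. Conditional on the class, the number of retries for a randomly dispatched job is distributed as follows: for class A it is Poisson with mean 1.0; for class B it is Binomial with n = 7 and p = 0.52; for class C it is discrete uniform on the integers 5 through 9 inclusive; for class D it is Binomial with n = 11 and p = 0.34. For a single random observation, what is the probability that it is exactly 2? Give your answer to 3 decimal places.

0.117

Conditional on each class, P(X = 2): A: 0.18394; B: 0.144688; C: 0; D: 0.151083.
By total probability, P(X = 2) = 0.17·0.18394 + 0.34·0.144688 + 0.25·0 + 0.24·0.151083 = 0.116724.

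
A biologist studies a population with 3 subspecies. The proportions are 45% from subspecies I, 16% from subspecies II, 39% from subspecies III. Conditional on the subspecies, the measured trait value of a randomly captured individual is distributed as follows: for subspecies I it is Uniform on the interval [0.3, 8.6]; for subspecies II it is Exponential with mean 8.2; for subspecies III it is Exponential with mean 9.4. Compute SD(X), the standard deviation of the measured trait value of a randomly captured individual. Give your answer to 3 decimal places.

7.294

Per component, I: μ=4.45, E[X²]=25.5433; II: μ=8.2, E[X²]=134.48; III: μ=9.4, E[X²]=176.72.
E[X] = 0.45·4.45 + 0.16·8.2 + 0.39·9.4 = 6.9805.
E[X²] = 0.45·25.5433 + 0.16·134.48 + 0.39·176.72 = 101.932.
Var(X) = E[X²] − (E[X])² = 101.932 − 48.7274 = 53.2047.
SD(X) = √53.2047 = 7.29416.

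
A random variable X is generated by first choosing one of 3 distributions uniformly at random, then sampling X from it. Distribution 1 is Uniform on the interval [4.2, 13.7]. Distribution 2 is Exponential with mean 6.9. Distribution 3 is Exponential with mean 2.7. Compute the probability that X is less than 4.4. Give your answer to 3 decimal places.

Conditional on each component, P(X < 4.4): 1: 0.0210526; 2: 0.471483; 3: 0.803998.
By total probability, P(X < 4.4) = 0.333333·0.0210526 + 0.333333·0.471483 + 0.333333·0.803998 = 0.432178.

0.432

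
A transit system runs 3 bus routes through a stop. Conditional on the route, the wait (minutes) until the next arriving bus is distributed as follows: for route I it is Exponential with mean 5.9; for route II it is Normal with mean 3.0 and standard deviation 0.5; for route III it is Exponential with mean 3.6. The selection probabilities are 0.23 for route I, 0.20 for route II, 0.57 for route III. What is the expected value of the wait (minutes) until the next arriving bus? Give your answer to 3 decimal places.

4.009

Component means — I: 5.9; II: 3; III: 3.6.
E[X] = 0.23·5.9 + 0.2·3 + 0.57·3.6 = 4.009.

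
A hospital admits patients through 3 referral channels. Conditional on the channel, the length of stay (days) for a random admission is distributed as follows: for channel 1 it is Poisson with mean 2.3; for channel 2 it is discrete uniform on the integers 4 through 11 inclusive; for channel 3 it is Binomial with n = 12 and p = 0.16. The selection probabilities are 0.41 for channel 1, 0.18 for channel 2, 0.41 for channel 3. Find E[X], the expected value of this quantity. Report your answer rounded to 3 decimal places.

Component means — 1: 2.3; 2: 7.5; 3: 1.92.
E[X] = 0.41·2.3 + 0.18·7.5 + 0.41·1.92 = 3.0802.

3.080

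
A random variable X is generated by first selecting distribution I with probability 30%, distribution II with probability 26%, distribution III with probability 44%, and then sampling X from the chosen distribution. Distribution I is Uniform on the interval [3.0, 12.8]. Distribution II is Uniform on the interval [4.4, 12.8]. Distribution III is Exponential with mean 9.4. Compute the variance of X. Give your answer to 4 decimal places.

43.2166

Per component, I: μ=7.9, E[X²]=70.4133; II: μ=8.6, E[X²]=79.84; III: μ=9.4, E[X²]=176.72.
E[X] = 0.3·7.9 + 0.26·8.6 + 0.44·9.4 = 8.742.
E[X²] = 0.3·70.4133 + 0.26·79.84 + 0.44·176.72 = 119.639.
Var(X) = E[X²] − (E[X])² = 119.639 − 76.4226 = 43.2166.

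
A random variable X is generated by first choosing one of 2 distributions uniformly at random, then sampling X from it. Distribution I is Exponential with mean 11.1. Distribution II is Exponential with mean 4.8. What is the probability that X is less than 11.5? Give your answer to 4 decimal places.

Conditional on each component, P(X < 11.5): I: 0.645141; II: 0.908903.
By total probability, P(X < 11.5) = 0.5·0.645141 + 0.5·0.908903 = 0.777022.

0.7770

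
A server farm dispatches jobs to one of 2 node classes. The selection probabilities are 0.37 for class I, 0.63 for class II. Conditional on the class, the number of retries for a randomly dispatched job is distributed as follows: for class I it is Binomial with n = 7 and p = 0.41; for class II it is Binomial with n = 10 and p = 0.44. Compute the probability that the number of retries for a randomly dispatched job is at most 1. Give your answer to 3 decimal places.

Conditional on each class, P(X ≤ 1): I: 0.145945; II: 0.0268642.
By total probability, P(X ≤ 1) = 0.37·0.145945 + 0.63·0.0268642 = 0.070924.

0.071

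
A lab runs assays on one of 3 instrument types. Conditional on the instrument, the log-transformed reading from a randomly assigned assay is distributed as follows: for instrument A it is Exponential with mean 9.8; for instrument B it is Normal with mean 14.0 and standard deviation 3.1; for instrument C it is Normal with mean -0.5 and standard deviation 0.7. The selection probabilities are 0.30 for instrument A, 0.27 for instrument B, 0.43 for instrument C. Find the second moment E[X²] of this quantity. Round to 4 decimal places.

113.4569

For each component E[X²] = Var + (mean)², giving A: 192.08; B: 205.61; C: 0.74.
Overall E[X²] = 0.3·192.08 + 0.27·205.61 + 0.43·0.74 = 113.457.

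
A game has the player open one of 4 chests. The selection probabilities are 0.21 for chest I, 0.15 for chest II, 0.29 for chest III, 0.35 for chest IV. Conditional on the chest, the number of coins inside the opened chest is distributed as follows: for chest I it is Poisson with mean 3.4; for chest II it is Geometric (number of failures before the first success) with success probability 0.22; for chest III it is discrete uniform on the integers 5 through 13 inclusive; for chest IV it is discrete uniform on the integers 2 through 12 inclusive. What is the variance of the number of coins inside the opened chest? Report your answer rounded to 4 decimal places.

Per component, I: μ=3.4, E[X²]=14.96; II: μ=3.54545, E[X²]=28.686; III: μ=9, E[X²]=87.6667; IV: μ=7, E[X²]=59.
E[X] = 0.21·3.4 + 0.15·3.54545 + 0.29·9 + 0.35·7 = 6.30582.
E[X²] = 0.21·14.96 + 0.15·28.686 + 0.29·87.6667 + 0.35·59 = 53.5178.
Var(X) = E[X²] − (E[X])² = 53.5178 − 39.7633 = 13.7545.

13.7545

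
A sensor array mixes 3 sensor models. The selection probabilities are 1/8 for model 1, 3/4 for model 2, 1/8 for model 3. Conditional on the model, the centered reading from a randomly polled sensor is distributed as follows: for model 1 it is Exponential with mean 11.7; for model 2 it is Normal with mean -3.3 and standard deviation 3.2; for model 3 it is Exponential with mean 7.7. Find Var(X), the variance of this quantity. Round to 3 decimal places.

Per component, 1: μ=11.7, E[X²]=273.78; 2: μ=-3.3, E[X²]=21.13; 3: μ=7.7, E[X²]=118.58.
E[X] = 0.125·11.7 + 0.75·-3.3 + 0.125·7.7 = -0.05.
E[X²] = 0.125·273.78 + 0.75·21.13 + 0.125·118.58 = 64.8925.
Var(X) = E[X²] − (E[X])² = 64.8925 − 0.0025 = 64.89.

64.890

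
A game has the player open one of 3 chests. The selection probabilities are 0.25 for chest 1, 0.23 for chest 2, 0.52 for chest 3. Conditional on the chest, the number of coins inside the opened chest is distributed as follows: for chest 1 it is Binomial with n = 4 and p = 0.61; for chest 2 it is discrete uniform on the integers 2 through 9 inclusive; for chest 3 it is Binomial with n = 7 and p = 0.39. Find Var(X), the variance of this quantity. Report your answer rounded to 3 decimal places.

3.778

Per component, 1: μ=2.44, E[X²]=6.9052; 2: μ=5.5, E[X²]=35.5; 3: μ=2.73, E[X²]=9.1182.
E[X] = 0.25·2.44 + 0.23·5.5 + 0.52·2.73 = 3.2946.
E[X²] = 0.25·6.9052 + 0.23·35.5 + 0.52·9.1182 = 14.6328.
Var(X) = E[X²] − (E[X])² = 14.6328 − 10.8544 = 3.77837.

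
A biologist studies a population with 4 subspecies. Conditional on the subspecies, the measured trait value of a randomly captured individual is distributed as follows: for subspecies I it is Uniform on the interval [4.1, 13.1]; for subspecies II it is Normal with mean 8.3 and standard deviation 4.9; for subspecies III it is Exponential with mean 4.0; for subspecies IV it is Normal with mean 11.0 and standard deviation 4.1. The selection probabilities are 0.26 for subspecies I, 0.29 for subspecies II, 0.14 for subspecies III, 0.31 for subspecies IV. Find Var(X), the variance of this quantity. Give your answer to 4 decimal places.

Per component, I: μ=8.6, E[X²]=80.71; II: μ=8.3, E[X²]=92.9; III: μ=4, E[X²]=32; IV: μ=11, E[X²]=137.81.
E[X] = 0.26·8.6 + 0.29·8.3 + 0.14·4 + 0.31·11 = 8.613.
E[X²] = 0.26·80.71 + 0.29·92.9 + 0.14·32 + 0.31·137.81 = 95.1267.
Var(X) = E[X²] − (E[X])² = 95.1267 − 74.1838 = 20.9429.

20.9429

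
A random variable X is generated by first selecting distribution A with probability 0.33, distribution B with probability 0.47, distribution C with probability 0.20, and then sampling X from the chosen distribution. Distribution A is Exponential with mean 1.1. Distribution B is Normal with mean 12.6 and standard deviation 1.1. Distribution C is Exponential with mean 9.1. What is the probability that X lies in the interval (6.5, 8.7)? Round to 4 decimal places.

Conditional on each component, P(6.5 < X < 8.7): A: 0.00234727; B: 0.000195954; C: 0.105131.
By total probability, P(6.5 < X < 8.7) = 0.33·0.00234727 + 0.47·0.000195954 + 0.2·0.105131 = 0.0218929.

0.0219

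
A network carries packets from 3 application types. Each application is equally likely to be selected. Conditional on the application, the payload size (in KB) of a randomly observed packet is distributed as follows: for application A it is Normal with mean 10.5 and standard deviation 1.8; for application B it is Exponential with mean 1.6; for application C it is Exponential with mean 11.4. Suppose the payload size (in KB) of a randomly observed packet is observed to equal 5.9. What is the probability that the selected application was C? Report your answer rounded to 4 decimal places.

Likelihoods f(5.9 | ·): A: 0.00846211; B: 0.0156466; C: 0.0522792.
Posterior ∝ prior × likelihood. Numerator for C: 0.333333·0.0522792 = 0.0174264.
Normalizing constant: 0.333333·0.00846211 + 0.333333·0.0156466 + 0.333333·0.0522792 = 0.0254626.
P(C | observation) = 0.0174264 / 0.0254626 = 0.684391.

0.6844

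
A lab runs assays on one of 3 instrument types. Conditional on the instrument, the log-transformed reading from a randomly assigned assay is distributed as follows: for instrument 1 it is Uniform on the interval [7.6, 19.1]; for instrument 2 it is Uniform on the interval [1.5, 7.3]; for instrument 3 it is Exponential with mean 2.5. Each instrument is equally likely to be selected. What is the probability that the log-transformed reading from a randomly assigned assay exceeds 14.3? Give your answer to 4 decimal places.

Conditional on each instrument, P(X > 14.3): 1: 0.417391; 2: 0; 3: 0.00327971.
By total probability, P(X > 14.3) = 0.333333·0.417391 + 0.333333·0 + 0.333333·0.00327971 = 0.140224.

0.1402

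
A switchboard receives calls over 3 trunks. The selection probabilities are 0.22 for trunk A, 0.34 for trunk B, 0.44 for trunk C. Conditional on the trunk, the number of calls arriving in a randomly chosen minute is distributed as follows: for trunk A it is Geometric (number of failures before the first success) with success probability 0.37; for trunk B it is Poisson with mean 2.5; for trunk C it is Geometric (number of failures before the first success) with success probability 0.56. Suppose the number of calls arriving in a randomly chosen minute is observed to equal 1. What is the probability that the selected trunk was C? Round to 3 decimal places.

0.472

Likelihoods P(X=1 | ·): A: 0.2331; B: 0.205212; C: 0.2464.
Posterior ∝ prior × likelihood. Numerator for C: 0.44·0.2464 = 0.108416.
Normalizing constant: 0.22·0.2331 + 0.34·0.205212 + 0.44·0.2464 = 0.22947.
P(C | observation) = 0.108416 / 0.22947 = 0.472462.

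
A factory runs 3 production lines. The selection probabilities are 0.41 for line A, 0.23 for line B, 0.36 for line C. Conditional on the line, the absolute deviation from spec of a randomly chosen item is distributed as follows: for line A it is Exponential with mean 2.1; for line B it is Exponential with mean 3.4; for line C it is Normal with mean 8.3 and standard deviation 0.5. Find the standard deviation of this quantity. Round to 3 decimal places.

Per component, A: μ=2.1, E[X²]=8.82; B: μ=3.4, E[X²]=23.12; C: μ=8.3, E[X²]=69.14.
E[X] = 0.41·2.1 + 0.23·3.4 + 0.36·8.3 = 4.631.
E[X²] = 0.41·8.82 + 0.23·23.12 + 0.36·69.14 = 33.8242.
Var(X) = E[X²] − (E[X])² = 33.8242 − 21.4462 = 12.378.
SD(X) = √12.378 = 3.51824.

3.518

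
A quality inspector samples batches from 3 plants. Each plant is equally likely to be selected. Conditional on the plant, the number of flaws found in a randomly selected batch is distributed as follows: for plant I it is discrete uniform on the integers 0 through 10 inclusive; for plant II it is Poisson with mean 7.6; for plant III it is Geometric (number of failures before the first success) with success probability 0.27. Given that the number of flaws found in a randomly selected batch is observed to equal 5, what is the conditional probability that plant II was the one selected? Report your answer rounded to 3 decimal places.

0.419

Likelihoods P(X=5 | ·): I: 0.0909091; II: 0.105742; III: 0.0559729.
Posterior ∝ prior × likelihood. Numerator for II: 0.333333·0.105742 = 0.0352474.
Normalizing constant: 0.333333·0.0909091 + 0.333333·0.105742 + 0.333333·0.0559729 = 0.0842081.
P(II | observation) = 0.0352474 / 0.0842081 = 0.418575.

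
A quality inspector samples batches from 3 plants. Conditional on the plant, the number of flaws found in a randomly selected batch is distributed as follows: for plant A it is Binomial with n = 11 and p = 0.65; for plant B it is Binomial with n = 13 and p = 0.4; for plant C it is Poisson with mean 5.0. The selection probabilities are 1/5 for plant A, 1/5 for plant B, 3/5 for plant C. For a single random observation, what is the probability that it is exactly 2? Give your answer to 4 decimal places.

0.0600

Conditional on each plant, P(X = 2): A: 0.00183148; B: 0.0452771; C: 0.0842243.
By total probability, P(X = 2) = 0.2·0.00183148 + 0.2·0.0452771 + 0.6·0.0842243 = 0.0599563.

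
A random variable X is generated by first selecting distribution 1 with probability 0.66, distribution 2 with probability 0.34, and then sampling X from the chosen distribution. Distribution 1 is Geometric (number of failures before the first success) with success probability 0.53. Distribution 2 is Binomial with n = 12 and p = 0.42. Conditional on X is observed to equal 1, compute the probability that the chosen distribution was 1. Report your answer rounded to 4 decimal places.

0.9746

Likelihoods P(X=1 | ·): 1: 0.2491; 2: 0.0125933.
Posterior ∝ prior × likelihood. Numerator for 1: 0.66·0.2491 = 0.164406.
Normalizing constant: 0.66·0.2491 + 0.34·0.0125933 = 0.168688.
P(1 | observation) = 0.164406 / 0.168688 = 0.974618.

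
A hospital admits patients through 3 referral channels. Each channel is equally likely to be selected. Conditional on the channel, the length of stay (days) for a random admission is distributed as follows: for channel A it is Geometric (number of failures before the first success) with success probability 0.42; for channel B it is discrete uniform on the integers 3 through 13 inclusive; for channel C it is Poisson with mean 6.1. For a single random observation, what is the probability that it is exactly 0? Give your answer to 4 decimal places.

Conditional on each channel, P(X = 0): A: 0.42; B: 0; C: 0.00224287.
By total probability, P(X = 0) = 0.333333·0.42 + 0.333333·0 + 0.333333·0.00224287 = 0.140748.

0.1407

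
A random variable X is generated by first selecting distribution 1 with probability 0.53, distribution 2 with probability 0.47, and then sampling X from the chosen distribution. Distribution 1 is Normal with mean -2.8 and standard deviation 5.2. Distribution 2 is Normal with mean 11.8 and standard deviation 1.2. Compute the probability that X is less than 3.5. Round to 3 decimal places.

0.470

Conditional on each component, P(X < 3.5): 1: 0.887155; 2: 2.31198e-12.
By total probability, P(X < 3.5) = 0.53·0.887155 + 0.47·2.31198e-12 = 0.470192.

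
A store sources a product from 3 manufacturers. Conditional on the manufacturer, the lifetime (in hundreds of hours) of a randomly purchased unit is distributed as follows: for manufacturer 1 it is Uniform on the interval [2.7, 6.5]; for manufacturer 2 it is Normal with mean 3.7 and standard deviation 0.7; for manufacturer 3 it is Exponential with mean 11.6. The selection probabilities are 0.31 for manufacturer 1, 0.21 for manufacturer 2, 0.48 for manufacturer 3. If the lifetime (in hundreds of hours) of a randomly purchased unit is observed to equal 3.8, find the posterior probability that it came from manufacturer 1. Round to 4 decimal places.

0.3549

Likelihoods f(3.8 | ·): 1: 0.263158; 2: 0.564132; 3: 0.062126.
Posterior ∝ prior × likelihood. Numerator for 1: 0.31·0.263158 = 0.0815789.
Normalizing constant: 0.31·0.263158 + 0.21·0.564132 + 0.48·0.062126 = 0.229867.
P(1 | observation) = 0.0815789 / 0.229867 = 0.354896.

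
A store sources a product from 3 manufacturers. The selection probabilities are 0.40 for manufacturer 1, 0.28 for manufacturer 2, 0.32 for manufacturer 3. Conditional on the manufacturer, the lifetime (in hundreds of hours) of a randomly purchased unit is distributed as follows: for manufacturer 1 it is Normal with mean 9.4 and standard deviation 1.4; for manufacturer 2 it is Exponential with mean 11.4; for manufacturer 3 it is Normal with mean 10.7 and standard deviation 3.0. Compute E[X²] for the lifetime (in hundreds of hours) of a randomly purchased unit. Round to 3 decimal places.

148.422

For each component E[X²] = Var + (mean)², giving 1: 90.32; 2: 259.92; 3: 123.49.
Overall E[X²] = 0.4·90.32 + 0.28·259.92 + 0.32·123.49 = 148.422.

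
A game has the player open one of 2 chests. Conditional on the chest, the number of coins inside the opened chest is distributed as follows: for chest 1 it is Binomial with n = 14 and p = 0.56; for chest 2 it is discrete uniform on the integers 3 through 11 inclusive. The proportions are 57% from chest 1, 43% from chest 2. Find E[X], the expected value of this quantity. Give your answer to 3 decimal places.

7.479

Component means — 1: 7.84; 2: 7.
E[X] = 0.57·7.84 + 0.43·7 = 7.4788.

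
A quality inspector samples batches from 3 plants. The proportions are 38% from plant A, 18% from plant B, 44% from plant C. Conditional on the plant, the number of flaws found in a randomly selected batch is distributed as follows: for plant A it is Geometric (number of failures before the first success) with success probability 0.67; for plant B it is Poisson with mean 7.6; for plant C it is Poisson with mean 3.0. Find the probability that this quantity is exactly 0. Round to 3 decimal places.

0.277

Conditional on each plant, P(X = 0): A: 0.67; B: 0.000500451; C: 0.0497871.
By total probability, P(X = 0) = 0.38·0.67 + 0.18·0.000500451 + 0.44·0.0497871 = 0.276596.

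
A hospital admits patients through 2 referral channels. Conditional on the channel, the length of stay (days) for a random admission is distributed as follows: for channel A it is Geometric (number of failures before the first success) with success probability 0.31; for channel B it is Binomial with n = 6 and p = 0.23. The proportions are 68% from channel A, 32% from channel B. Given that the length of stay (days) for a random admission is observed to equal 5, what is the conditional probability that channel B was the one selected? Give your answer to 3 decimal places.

0.028

Likelihoods P(X=5 | ·): A: 0.048485; B: 0.00297359.
Posterior ∝ prior × likelihood. Numerator for B: 0.32·0.00297359 = 0.000951549.
Normalizing constant: 0.68·0.048485 + 0.32·0.00297359 = 0.0339213.
P(B | observation) = 0.000951549 / 0.0339213 = 0.0280516.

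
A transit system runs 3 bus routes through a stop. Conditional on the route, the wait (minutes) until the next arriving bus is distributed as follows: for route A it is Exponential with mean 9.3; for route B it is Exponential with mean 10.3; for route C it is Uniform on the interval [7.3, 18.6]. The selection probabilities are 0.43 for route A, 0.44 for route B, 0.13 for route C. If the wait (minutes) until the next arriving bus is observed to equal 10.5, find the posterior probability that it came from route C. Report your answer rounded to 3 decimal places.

Likelihoods f(10.5 | ·): A: 0.0347684; B: 0.0350296; C: 0.0884956.
Posterior ∝ prior × likelihood. Numerator for C: 0.13·0.0884956 = 0.0115044.
Normalizing constant: 0.43·0.0347684 + 0.44·0.0350296 + 0.13·0.0884956 = 0.0418679.
P(C | observation) = 0.0115044 / 0.0418679 = 0.274779.

0.275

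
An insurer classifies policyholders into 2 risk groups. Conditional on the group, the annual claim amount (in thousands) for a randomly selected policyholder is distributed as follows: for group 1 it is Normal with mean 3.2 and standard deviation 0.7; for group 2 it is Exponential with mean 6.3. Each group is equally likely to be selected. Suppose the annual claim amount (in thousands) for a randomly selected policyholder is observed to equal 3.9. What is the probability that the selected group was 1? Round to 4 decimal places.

0.8018

Likelihoods f(3.9 | ·): 1: 0.345672; 2: 0.0854694.
Posterior ∝ prior × likelihood. Numerator for 1: 0.5·0.345672 = 0.172836.
Normalizing constant: 0.5·0.345672 + 0.5·0.0854694 = 0.215571.
P(1 | observation) = 0.172836 / 0.215571 = 0.80176.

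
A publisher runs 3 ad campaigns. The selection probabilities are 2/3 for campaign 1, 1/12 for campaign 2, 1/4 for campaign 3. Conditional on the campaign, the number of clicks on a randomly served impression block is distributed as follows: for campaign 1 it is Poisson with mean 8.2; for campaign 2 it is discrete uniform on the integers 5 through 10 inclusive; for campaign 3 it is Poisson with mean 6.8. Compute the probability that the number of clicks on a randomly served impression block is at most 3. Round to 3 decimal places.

0.048

Conditional on each campaign, P(X ≤ 3): 1: 0.0369999; 2: 0; 3: 0.0928057.
By total probability, P(X ≤ 3) = 0.666667·0.0369999 + 0.0833333·0 + 0.25·0.0928057 = 0.047868.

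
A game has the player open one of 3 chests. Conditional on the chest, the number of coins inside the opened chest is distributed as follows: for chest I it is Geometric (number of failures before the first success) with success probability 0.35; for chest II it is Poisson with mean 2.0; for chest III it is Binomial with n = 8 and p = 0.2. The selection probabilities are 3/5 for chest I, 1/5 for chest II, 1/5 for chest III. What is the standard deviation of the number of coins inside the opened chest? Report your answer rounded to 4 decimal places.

Per component, I: μ=1.85714, E[X²]=8.7551; II: μ=2, E[X²]=6; III: μ=1.6, E[X²]=3.84.
E[X] = 0.6·1.85714 + 0.2·2 + 0.2·1.6 = 1.83429.
E[X²] = 0.6·8.7551 + 0.2·6 + 0.2·3.84 = 7.22106.
Var(X) = E[X²] − (E[X])² = 7.22106 − 3.3646 = 3.85646.
SD(X) = √3.85646 = 1.96379.

1.9638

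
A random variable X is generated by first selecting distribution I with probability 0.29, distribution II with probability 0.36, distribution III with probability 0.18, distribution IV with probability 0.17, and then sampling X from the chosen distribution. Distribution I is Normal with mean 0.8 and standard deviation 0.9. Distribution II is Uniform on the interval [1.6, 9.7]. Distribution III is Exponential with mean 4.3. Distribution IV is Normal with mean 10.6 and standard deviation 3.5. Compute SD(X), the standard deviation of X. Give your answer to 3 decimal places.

Per component, I: μ=0.8, E[X²]=1.45; II: μ=5.65, E[X²]=37.39; III: μ=4.3, E[X²]=36.98; IV: μ=10.6, E[X²]=124.61.
E[X] = 0.29·0.8 + 0.36·5.65 + 0.18·4.3 + 0.17·10.6 = 4.842.
E[X²] = 0.29·1.45 + 0.36·37.39 + 0.18·36.98 + 0.17·124.61 = 41.721.
Var(X) = E[X²] − (E[X])² = 41.721 − 23.445 = 18.276.
SD(X) = √18.276 = 4.27505.

4.275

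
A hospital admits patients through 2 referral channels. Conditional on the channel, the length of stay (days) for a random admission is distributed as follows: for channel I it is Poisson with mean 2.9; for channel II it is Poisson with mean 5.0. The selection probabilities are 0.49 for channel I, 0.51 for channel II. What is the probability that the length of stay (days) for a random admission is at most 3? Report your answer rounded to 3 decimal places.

Conditional on each channel, P(X ≤ 3): I: 0.669623; II: 0.265026.
By total probability, P(X ≤ 3) = 0.49·0.669623 + 0.51·0.265026 = 0.463279.

0.463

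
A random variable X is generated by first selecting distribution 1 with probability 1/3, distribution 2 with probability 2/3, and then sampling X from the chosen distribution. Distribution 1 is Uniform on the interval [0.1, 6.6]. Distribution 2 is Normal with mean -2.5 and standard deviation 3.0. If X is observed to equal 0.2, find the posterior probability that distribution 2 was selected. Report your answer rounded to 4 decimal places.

0.5355

Likelihoods f(0.2 | ·): 1: 0.153846; 2: 0.0886951.
Posterior ∝ prior × likelihood. Numerator for 2: 0.666667·0.0886951 = 0.0591301.
Normalizing constant: 0.333333·0.153846 + 0.666667·0.0886951 = 0.110412.
P(2 | observation) = 0.0591301 / 0.110412 = 0.53554.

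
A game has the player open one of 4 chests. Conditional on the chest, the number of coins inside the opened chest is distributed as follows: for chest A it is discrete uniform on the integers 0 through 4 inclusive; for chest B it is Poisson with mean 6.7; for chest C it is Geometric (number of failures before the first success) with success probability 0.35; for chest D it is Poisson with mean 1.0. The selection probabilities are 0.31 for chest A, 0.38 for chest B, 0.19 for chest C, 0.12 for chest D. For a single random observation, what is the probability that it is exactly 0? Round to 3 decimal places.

0.173

Conditional on each chest, P(X = 0): A: 0.2; B: 0.00123091; C: 0.35; D: 0.367879.
By total probability, P(X = 0) = 0.31·0.2 + 0.38·0.00123091 + 0.19·0.35 + 0.12·0.367879 = 0.173113.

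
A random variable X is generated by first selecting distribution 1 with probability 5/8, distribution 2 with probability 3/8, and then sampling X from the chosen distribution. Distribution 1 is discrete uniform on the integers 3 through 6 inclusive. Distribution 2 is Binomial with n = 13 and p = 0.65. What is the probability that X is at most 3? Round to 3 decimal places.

Conditional on each component, P(X ≤ 3): 1: 0.25; 2: 0.00251455.
By total probability, P(X ≤ 3) = 0.625·0.25 + 0.375·0.00251455 = 0.157193.

0.157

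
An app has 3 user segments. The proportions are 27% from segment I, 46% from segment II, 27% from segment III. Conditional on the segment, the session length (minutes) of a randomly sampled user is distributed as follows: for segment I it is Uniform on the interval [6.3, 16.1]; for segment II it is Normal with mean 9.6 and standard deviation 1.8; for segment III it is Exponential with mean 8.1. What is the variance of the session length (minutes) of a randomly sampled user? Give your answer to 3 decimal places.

Per component, I: μ=11.2, E[X²]=133.443; II: μ=9.6, E[X²]=95.4; III: μ=8.1, E[X²]=131.22.
E[X] = 0.27·11.2 + 0.46·9.6 + 0.27·8.1 = 9.627.
E[X²] = 0.27·133.443 + 0.46·95.4 + 0.27·131.22 = 115.343.
Var(X) = E[X²] − (E[X])² = 115.343 − 92.6791 = 22.664.

22.664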